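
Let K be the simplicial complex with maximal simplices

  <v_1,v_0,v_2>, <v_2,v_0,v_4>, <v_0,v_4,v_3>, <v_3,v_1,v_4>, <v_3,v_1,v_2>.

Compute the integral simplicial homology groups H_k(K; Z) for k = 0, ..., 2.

H_0 = Z,  H_1 = Z,  H_2 = 0.

Fix the vertex order v_0 < v_1 < v_2 < v_3 < v_4 and write every simplex with vertices in increasing order. Then dim K = 2 and the simplices of K are:

  0-simplices (5): [v_0], [v_1], [v_2], [v_3], [v_4]
  1-simplices (10): [v_0,v_1], [v_0,v_2], [v_0,v_3], [v_0,v_4], [v_1,v_2], [v_1,v_3], [v_1,v_4], [v_2,v_3], [v_2,v_4], [v_3,v_4]
  2-simplices (5): [v_0,v_1,v_2], [v_0,v_2,v_4], [v_0,v_3,v_4], [v_1,v_2,v_3], [v_1,v_3,v_4]

giving chain groups C_0 ≅ Z^5, C_1 ≅ Z^10, C_2 ≅ Z^5.

The boundary map ∂_1: C_1 → C_0 sends each edge [p,q] (with p < q) to q − p.
The resulting 5×10 matrix has rank 4, and its Smith normal form has invariant factors (1,1,1,1).

The boundary map ∂_2: C_2 → C_1 maps a triangle to the signed sum of its edges. For instance
  ∂[v_0,v_2,v_4] = [v_2,v_4] − [v_0,v_4] + [v_0,v_2],
  ∂[v_1,v_3,v_4] = [v_3,v_4] − [v_1,v_4] + [v_1,v_3].
The 10×5 boundary matrix has rank 5 and Smith normal form diag(1,1,1,1,1).

Reading off H_k = ker ∂_k / im ∂_{k+1}:

  H_0: rank C_0 − rank ∂_1 = 5 − 4 = 1, and the invariant factors of ∂_1 are all 1, so H_0 = Z.
  H_1: rank ker ∂_1 − rank ∂_2 = (10 − 4) − 5 = 1, and the invariant factors of ∂_2 are all 1, so H_1 = Z.
  H_2: rank ker ∂_2 − rank ∂_3 = (5 − 5) − 0 = 0, and there is no ∂_3, so H_2 = 0.

As a check, the Euler characteristic is 5 − 10 + 5 = 0, which agrees with 1 − 1 + 0 = 0.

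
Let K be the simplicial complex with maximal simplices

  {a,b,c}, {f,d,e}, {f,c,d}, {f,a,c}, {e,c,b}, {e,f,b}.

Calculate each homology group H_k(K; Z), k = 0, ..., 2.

H_0 = Z,  H_1 = Z,  H_2 = 0.

Take the total order a < b < c < d < e < f on the vertex set. Then K (dimension 2) consists of the simplices:

  0-simplices (6): a, b, c, d, e, f
  1-simplices (12): ab, ac, af, bc, be, bf, cd, ce, cf, de, df, ef
  2-simplices (6): abc, acf, bce, bef, cdf, def

giving chain groups C_0 ≅ Z^6, C_1 ≅ Z^12, C_2 ≅ Z^6.

The boundary map ∂_1: C_1 → C_0 sends each edge [p,q] (with p < q) to q − p. For instance
  ∂ce = e − c.
The resulting 6×12 matrix has rank 5, and its Smith normal form has invariant factors (1,1,1,1,1).

The boundary map ∂_2: C_2 → C_1 acts by ∂[p,q,r] = [q,r] − [p,r] + [p,q]. For instance
  ∂bef = ef − bf + be,
  ∂bce = ce − be + bc.
As a 12×6 matrix over Z this has rank 6, with invariant factors (1,1,1,1,1,1).

Now H_k = ker ∂_k / im ∂_{k+1}, so:

  H_0: rank C_0 − rank ∂_1 = 6 − 5 = 1, and the invariant factors of ∂_1 are all 1, so H_0 = Z.
  H_1: rank ker ∂_1 − rank ∂_2 = (12 − 5) − 6 = 1, and the invariant factors of ∂_2 are all 1, so H_1 = Z.
  H_2: rank ker ∂_2 − rank ∂_3 = (6 − 6) − 0 = 0, and there is no ∂_3, so H_2 = 0.

As a check, the Euler characteristic is 6 − 12 + 6 = 0, which agrees with 1 − 1 + 0 = 0.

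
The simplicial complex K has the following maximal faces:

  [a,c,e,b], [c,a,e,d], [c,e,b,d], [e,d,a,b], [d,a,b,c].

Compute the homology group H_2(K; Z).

H_2 ≅ 0.

K has 5 vertices, 10 edges, 10 triangles, 5 3-simplices.
rank ∂_2 = 6, rank ∂_3 = 4 ⇒ b_2 = 10 − 6 − 4 = 0; all invariant factors of ∂_3 are 1 so no torsion. So H_2 ≅ 0.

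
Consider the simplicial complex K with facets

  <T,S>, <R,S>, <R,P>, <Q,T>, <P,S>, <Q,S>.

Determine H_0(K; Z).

H_0 = Z.

We work with the vertex ordering P < Q < R < S < T. The simplices of K, each written with vertices in increasing order, are:

  0-simplices (5): P, Q, R, S, T
  1-simplices (6): PR, PS, QS, QT, RS, ST

so the chain groups are C_0 ≅ Z^5, C_1 ≅ Z^6.

Boundary ∂_1: C_1 → C_0 maps an edge to its endpoints' difference, ∂[p,q] = q − p.
The 5×6 boundary matrix has rank 4 and Smith normal form diag(1,1,1,1).

Computing H_k = (kernel of ∂_k) / (image of ∂_{k+1}):

  H_0: rank C_0 − rank ∂_1 = 5 − 4 = 1, and the invariant factors of ∂_1 are all 1, so H_0 ≅ Z.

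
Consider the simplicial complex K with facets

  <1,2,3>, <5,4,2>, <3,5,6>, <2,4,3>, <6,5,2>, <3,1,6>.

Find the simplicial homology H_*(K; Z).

H_0 ≅ Z,  H_1 ≅ Z,  H_2 = 0.

Fix the vertex order 1 < 2 < 3 < 4 < 5 < 6 and write every simplex with vertices in increasing order. Then dim K = 2 and the simplices of K are:

  0-simplices (6): [1], [2], [3], [4], [5], [6]
  1-simplices (12): [1,2], [1,3], [1,6], [2,3], [2,4], [2,5], [2,6], [3,4], [3,5], [3,6], [4,5], [5,6]
  2-simplices (6): [1,2,3], [1,3,6], [2,3,4], [2,4,5], [2,5,6], [3,5,6]

giving chain groups C_0 ≅ Z^6, C_1 ≅ Z^12, C_2 ≅ Z^6.

∂_1: C_1 → C_0 sends each edge [p,q] (with p < q) to q − p.
This gives a 6×12 integer matrix of rank 5; reducing to Smith normal form yields diagonal entries (1,1,1,1,1).

Boundary ∂_2: C_2 → C_1 maps a triangle to the signed sum of its edges. For instance
  ∂[2,4,5] = [4,5] − [2,5] + [2,4],
  ∂[2,3,4] = [3,4] − [2,4] + [2,3].
The 12×6 boundary matrix has rank 6 and Smith normal form diag(1,1,1,1,1,1).

Computing H_k = (kernel of ∂_k) / (image of ∂_{k+1}):

  H_0: rank C_0 − rank ∂_1 = 6 − 5 = 1, and the invariant factors of ∂_1 are all 1, so H_0 = Z.
  H_1: rank ker ∂_1 − rank ∂_2 = (12 − 5) − 6 = 1, and the invariant factors of ∂_2 are all 1, so H_1 = Z.
  H_2: rank ker ∂_2 − rank ∂_3 = (6 − 6) − 0 = 0, and there is no ∂_3, so H_2 = 0.

As a check, the Euler characteristic is 6 − 12 + 6 = 0, which agrees with 1 − 1 + 0 = 0.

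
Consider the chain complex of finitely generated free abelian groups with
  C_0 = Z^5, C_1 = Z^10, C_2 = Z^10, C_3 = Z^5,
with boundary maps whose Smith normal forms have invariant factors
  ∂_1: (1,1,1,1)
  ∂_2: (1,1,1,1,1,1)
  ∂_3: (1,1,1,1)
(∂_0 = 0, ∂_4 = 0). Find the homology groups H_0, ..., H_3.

H_0 = Z,  H_1 = 0,  H_2 = 0,  H_3 = Z.

H_0: b_0 = 5 − 0 − 4 = 1; torsion from ∂_1 factors > 1: none. So H_0 = Z.
H_1: b_1 = 10 − 4 − 6 = 0; torsion from ∂_2 factors > 1: none. So H_1 = 0.
H_2: b_2 = 10 − 6 − 4 = 0; torsion from ∂_3 factors > 1: none. So H_2 = 0.
H_3: b_3 = 5 − 4 − 0 = 1; torsion from ∂_4 factors > 1: none. So H_3 = Z.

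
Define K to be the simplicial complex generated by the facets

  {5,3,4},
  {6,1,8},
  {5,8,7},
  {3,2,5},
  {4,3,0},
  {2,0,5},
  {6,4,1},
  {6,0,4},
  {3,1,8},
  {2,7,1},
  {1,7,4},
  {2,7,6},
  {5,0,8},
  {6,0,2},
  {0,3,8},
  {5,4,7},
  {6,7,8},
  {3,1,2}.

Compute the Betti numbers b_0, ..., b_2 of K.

Take the total order 0 < 1 < 2 < 3 < 4 < 5 < 6 < 7 < 8 on the vertex set. Then K (dimension 2) consists of the simplices:

  0-simplices (9): [0], [1], [2], [3], [4], [5], [6], [7], [8]
  1-simplices (27): (27 of them)
  2-simplices (18): [0,2,5], [0,2,6], [0,3,4], [0,3,8], [0,4,6], [0,5,8], [1,2,3], [1,2,7], [1,3,8], [1,4,6], [1,4,7], [1,6,8], [2,3,5], [2,6,7], [3,4,5], [4,5,7], [5,7,8], [6,7,8]

so the chain groups are C_0 ≅ Z^9, C_1 ≅ Z^27, C_2 ≅ Z^18.

Boundary ∂_1: C_1 → C_0 sends each edge [p,q] (with p < q) to q − p. For instance
  ∂[7,8] = [8] − [7].
The resulting 9×27 matrix has rank 8, and its Smith normal form has invariant factors (1,1,1,1,1,1,1,1).

Boundary ∂_2: C_2 → C_1 acts by ∂[p,q,r] = [q,r] − [p,r] + [p,q]. For instance
  ∂[1,4,7] = [4,7] − [1,7] + [1,4],
  ∂[4,5,7] = [5,7] − [4,7] + [4,5].
This gives a 27×18 integer matrix of rank 18; reducing to Smith normal form yields diagonal entries (1,1,1,1,1,1,1,1,1,1,1,1,1,1,1,1,1,2).

Now H_k = ker ∂_k / im ∂_{k+1}, so:

  H_0: rank C_0 − rank ∂_1 = 9 − 8 = 1, and the invariant factors of ∂_1 are all 1, so H_0 ≅ Z.
  H_1: rank ker ∂_1 − rank ∂_2 = (27 − 8) − 18 = 1, and ∂_2 has invariant factor 2 > 1, so H_1 ≅ Z ⊕ Z/2.
  H_2: rank ker ∂_2 − rank ∂_3 = (18 − 18) − 0 = 0, and there is no ∂_3, so H_2 ≅ 0.

As a check, the Euler characteristic is 9 − 27 + 18 = 0, which agrees with 1 − 1 + 0 = 0.

Hence the Betti numbers are b_0 = 1, b_1 = 1, b_2 = 0.

b_0 = 1, b_1 = 1, b_2 = 0.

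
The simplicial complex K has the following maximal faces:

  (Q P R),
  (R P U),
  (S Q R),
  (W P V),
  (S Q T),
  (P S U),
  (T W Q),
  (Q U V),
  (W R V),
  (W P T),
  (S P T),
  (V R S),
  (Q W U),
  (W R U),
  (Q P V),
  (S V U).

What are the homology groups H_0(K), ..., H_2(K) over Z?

K has 8 vertices, 24 edges, 16 triangles.
rank ∂_0 = 0, rank ∂_1 = 7 ⇒ b_0 = 8 − 0 − 7 = 1; all invariant factors of ∂_1 are 1 so no torsion. So H_0 ≅ Z.
rank ∂_1 = 7, rank ∂_2 = 15 ⇒ b_1 = 24 − 7 − 15 = 2; all invariant factors of ∂_2 are 1 so no torsion. So H_1 ≅ Z^2.
rank ∂_2 = 15, rank ∂_3 = 0 ⇒ b_2 = 16 − 15 − 0 = 1. So H_2 ≅ Z.

H_0 = Z,  H_1 = Z^2,  H_2 = Z.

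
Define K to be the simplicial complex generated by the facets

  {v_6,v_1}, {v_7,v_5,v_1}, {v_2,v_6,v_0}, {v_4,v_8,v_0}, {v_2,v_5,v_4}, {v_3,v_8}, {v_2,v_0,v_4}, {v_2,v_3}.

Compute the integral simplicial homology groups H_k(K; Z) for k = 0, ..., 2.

H_0 = Z,  H_1 = Z^2,  H_2 = 0.

Fix the vertex order v_0 < v_1 < v_2 < v_3 < v_4 < v_5 < v_6 < v_7 < v_8 and write every simplex with vertices in increasing order. Then dim K = 2 and the simplices of K are:

  0-simplices (9): [v_0], [v_1], [v_2], [v_3], [v_4], [v_5], [v_6], [v_7], [v_8]
  1-simplices (15): (15 of them)
  2-simplices (5): [v_0,v_2,v_4], [v_0,v_2,v_6], [v_0,v_4,v_8], [v_1,v_5,v_7], [v_2,v_4,v_5]

Hence C_0 ≅ Z^9, C_1 ≅ Z^15, C_2 ≅ Z^5.

∂_1: C_1 → C_0 sends each edge [p,q] (with p < q) to q − p. For instance
  ∂[v_1,v_7] = [v_7] − [v_1].
The 9×15 boundary matrix has rank 8 and Smith normal form diag(1,1,1,1,1,1,1,1).

Boundary ∂_2: C_2 → C_1 sends each 2-simplex [p,q,r] to [q,r] − [p,r] + [p,q]. For instance
  ∂[v_1,v_5,v_7] = [v_5,v_7] − [v_1,v_7] + [v_1,v_5],
  ∂[v_0,v_4,v_8] = [v_4,v_8] − [v_0,v_8] + [v_0,v_4].
As a 15×5 matrix over Z this has rank 5, with invariant factors (1,1,1,1,1).

Now H_k = ker ∂_k / im ∂_{k+1}, so:

  H_0: rank C_0 − rank ∂_1 = 9 − 8 = 1, and the invariant factors of ∂_1 are all 1, so H_0 ≅ Z.
  H_1: rank ker ∂_1 − rank ∂_2 = (15 − 8) − 5 = 2, and the invariant factors of ∂_2 are all 1, so H_1 ≅ Z^2.
  H_2: rank ker ∂_2 − rank ∂_3 = (5 − 5) − 0 = 0, and there is no ∂_3, so H_2 ≅ 0.

As a check, the Euler characteristic is 9 − 15 + 5 = -1, which agrees with 1 − 2 + 0 = -1.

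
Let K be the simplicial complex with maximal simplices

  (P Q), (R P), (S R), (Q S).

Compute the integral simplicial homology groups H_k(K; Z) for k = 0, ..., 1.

H_0 ≅ Z,  H_1 ≅ Z.

Take the total order P < Q < R < S on the vertex set. Then K (dimension 1) consists of the simplices:

  0-simplices (4): P, Q, R, S
  1-simplices (4): PQ, PR, QS, RS

so the chain groups are C_0 ≅ Z^4, C_1 ≅ Z^4.

The boundary map ∂_1: C_1 → C_0 maps an edge to its endpoints' difference, ∂[p,q] = q − p. For instance
  ∂PQ = Q − P.
The 4×4 boundary matrix has rank 3 and Smith normal form diag(1,1,1).

Now H_k = ker ∂_k / im ∂_{k+1}, so:

  H_0: rank C_0 − rank ∂_1 = 4 − 3 = 1, and the invariant factors of ∂_1 are all 1, so H_0 ≅ Z.
  H_1: rank ker ∂_1 − rank ∂_2 = (4 − 3) − 0 = 1, and there is no ∂_2, so H_1 ≅ Z.

(K is a triangulation of the circle S^1.)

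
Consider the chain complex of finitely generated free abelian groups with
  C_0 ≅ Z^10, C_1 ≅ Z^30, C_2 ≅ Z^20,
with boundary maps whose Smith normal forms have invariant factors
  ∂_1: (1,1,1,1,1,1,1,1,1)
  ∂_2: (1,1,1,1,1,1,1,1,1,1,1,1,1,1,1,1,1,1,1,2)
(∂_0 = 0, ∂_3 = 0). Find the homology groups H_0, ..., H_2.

H_0 ≅ Z,  H_1 ≅ Z ⊕ Z/2,  H_2 = 0.

H_0: b_0 = 10 − 0 − 9 = 1; torsion from ∂_1 factors > 1: none. So H_0 ≅ Z.
H_1: b_1 = 30 − 9 − 20 = 1; torsion from ∂_2 factors > 1: [2]. So H_1 ≅ Z ⊕ Z/2.
H_2: b_2 = 20 − 20 − 0 = 0; torsion from ∂_3 factors > 1: none. So H_2 ≅ 0.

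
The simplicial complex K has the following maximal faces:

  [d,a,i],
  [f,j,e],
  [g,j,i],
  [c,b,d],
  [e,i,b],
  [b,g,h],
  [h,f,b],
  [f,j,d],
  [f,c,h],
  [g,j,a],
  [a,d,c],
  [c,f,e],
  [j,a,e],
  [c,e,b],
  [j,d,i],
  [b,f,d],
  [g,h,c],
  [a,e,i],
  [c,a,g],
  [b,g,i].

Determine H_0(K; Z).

H_0 = Z.

K has 10 vertices, 30 edges, 20 triangles.
rank ∂_0 = 0, rank ∂_1 = 9 ⇒ b_0 = 10 − 0 − 9 = 1; all invariant factors of ∂_1 are 1 so no torsion. So H_0 = Z.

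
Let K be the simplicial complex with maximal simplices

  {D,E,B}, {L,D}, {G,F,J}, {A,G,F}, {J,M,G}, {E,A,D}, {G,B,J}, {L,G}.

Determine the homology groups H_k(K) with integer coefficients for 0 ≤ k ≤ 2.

H_0 = Z,  H_1 = Z^2,  H_2 = 0.

Take the total order A < B < D < E < F < G < J < L < M on the vertex set. Then K (dimension 2) consists of the simplices:

  0-simplices (9): A, B, D, E, F, G, J, L, M
  1-simplices (16): AD, AE, AF, AG, BD, BE, BG, BJ, DE, DL, FG, FJ, GJ, GL, GM, JM
  2-simplices (6): ADE, AFG, BDE, BGJ, FGJ, GJM

so the chain groups are C_0 ≅ Z^9, C_1 ≅ Z^16, C_2 ≅ Z^6.

∂_1: C_1 → C_0 sends each edge [p,q] (with p < q) to q − p. For instance
  ∂AD = D − A.
The resulting 9×16 matrix has rank 8, and its Smith normal form has invariant factors (1,1,1,1,1,1,1,1).

Boundary ∂_2: C_2 → C_1 sends each 2-simplex [p,q,r] to [q,r] − [p,r] + [p,q]. For instance
  ∂BGJ = GJ − BJ + BG,
  ∂AFG = FG − AG + AF.
As a 16×6 matrix over Z this has rank 6, with invariant factors (1,1,1,1,1,1).

Computing H_k = (kernel of ∂_k) / (image of ∂_{k+1}):

  H_0: rank C_0 − rank ∂_1 = 9 − 8 = 1, and the invariant factors of ∂_1 are all 1, so H_0 = Z.
  H_1: rank ker ∂_1 − rank ∂_2 = (16 − 8) − 6 = 2, and the invariant factors of ∂_2 are all 1, so H_1 = Z^2.
  H_2: rank ker ∂_2 − rank ∂_3 = (6 − 6) − 0 = 0, and there is no ∂_3, so H_2 = 0.

As a check, the Euler characteristic is 9 − 16 + 6 = -1, which agrees with 1 − 2 + 0 = -1.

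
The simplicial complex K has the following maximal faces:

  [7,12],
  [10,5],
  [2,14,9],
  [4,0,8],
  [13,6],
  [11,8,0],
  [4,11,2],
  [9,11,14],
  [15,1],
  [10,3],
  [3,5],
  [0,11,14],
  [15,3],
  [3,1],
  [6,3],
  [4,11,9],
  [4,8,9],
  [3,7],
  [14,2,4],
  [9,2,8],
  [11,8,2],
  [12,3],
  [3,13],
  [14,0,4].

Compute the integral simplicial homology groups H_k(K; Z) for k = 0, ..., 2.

H_0 = Z^2,  H_1 = Z^4 ⊕ Z/2,  H_2 = 0.

We work with the vertex ordering 0 < 1 < 2 < 3 < 4 < 5 < 6 < 7 < 8 < 9 < 10 < 11 < 12 < 13 < 14 < 15. The simplices of K, each written with vertices in increasing order, are:

  0-simplices (16): [0], [1], [2], [3], [4], [5], [6], [7], [8], [9], [10], [11], [12], [13], [14], [15]
  1-simplices (30): (30 of them)
  2-simplices (12): [0,4,8], [0,4,14], [0,8,11], [0,11,14], [2,4,11], [2,4,14], [2,8,9], [2,8,11], [2,9,14], [4,8,9], [4,9,11], [9,11,14]

so the chain groups are C_0 ≅ Z^16, C_1 ≅ Z^30, C_2 ≅ Z^12.

∂_1: C_1 → C_0 is given by ∂[p,q] = [q] − [p].
As a 16×30 matrix over Z this has rank 14, with invariant factors (1,1,1,1,1,1,1,1,1,1,1,1,1,1).

∂_2: C_2 → C_1 acts by ∂[p,q,r] = [q,r] − [p,r] + [p,q]. For instance
  ∂[2,8,11] = [8,11] − [2,11] + [2,8],
  ∂[2,9,14] = [9,14] − [2,14] + [2,9].
This gives a 30×12 integer matrix of rank 12; reducing to Smith normal form yields diagonal entries (1,1,1,1,1,1,1,1,1,1,1,2).

From H_k ≅ ker(∂_k) / im(∂_{k+1}) we obtain:

  H_0: rank C_0 − rank ∂_1 = 16 − 14 = 2, and the invariant factors of ∂_1 are all 1, so H_0 ≅ Z^2.
  H_1: rank ker ∂_1 − rank ∂_2 = (30 − 14) − 12 = 4, and ∂_2 has invariant factor 2 > 1, so H_1 ≅ Z^4 ⊕ Z/2.
  H_2: rank ker ∂_2 − rank ∂_3 = (12 − 12) − 0 = 0, and there is no ∂_3, so H_2 ≅ 0.

As a check, the Euler characteristic is 16 − 30 + 12 = -2, which agrees with 2 − 4 + 0 = -2.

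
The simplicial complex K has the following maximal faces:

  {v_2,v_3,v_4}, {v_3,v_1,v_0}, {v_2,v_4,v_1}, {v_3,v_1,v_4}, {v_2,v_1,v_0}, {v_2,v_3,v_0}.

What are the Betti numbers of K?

b_0 = 1, b_1 = 0, b_2 = 1.

We work with the vertex ordering v_0 < v_1 < v_2 < v_3 < v_4. The simplices of K, each written with vertices in increasing order, are:

  0-simplices (5): [v_0], [v_1], [v_2], [v_3], [v_4]
  1-simplices (9): [v_0,v_1], [v_0,v_2], [v_0,v_3], [v_1,v_2], [v_1,v_3], [v_1,v_4], [v_2,v_3], [v_2,v_4], [v_3,v_4]
  2-simplices (6): [v_0,v_1,v_2], [v_0,v_1,v_3], [v_0,v_2,v_3], [v_1,v_2,v_4], [v_1,v_3,v_4], [v_2,v_3,v_4]

so the chain groups are C_0 ≅ Z^5, C_1 ≅ Z^9, C_2 ≅ Z^6.

Boundary ∂_1: C_1 → C_0 sends each edge [p,q] (with p < q) to q − p.
The resulting 5×9 matrix has rank 4, and its Smith normal form has invariant factors (1,1,1,1).

The boundary map ∂_2: C_2 → C_1 sends each 2-simplex [p,q,r] to [q,r] − [p,r] + [p,q]. For instance
  ∂[v_0,v_1,v_3] = [v_1,v_3] − [v_0,v_3] + [v_0,v_1],
  ∂[v_2,v_3,v_4] = [v_3,v_4] − [v_2,v_4] + [v_2,v_3].
As a 9×6 matrix over Z this has rank 5, with invariant factors (1,1,1,1,1).

Now H_k = ker ∂_k / im ∂_{k+1}, so:

  H_0: rank C_0 − rank ∂_1 = 5 − 4 = 1, and the invariant factors of ∂_1 are all 1, so H_0 = Z.
  H_1: rank ker ∂_1 − rank ∂_2 = (9 − 4) − 5 = 0, and the invariant factors of ∂_2 are all 1, so H_1 = 0.
  H_2: rank ker ∂_2 − rank ∂_3 = (6 − 5) − 0 = 1, and there is no ∂_3, so H_2 = Z.

Hence the Betti numbers are b_0 = 1, b_1 = 0, b_2 = 1.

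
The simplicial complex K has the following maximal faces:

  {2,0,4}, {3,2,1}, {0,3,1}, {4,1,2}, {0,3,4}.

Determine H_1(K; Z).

H_1 ≅ Z.

Take the total order 0 < 1 < 2 < 3 < 4 on the vertex set. Then K (dimension 2) consists of the simplices:

  0-simplices (5): [0], [1], [2], [3], [4]
  1-simplices (10): [0,1], [0,2], [0,3], [0,4], [1,2], [1,3], [1,4], [2,3], [2,4], [3,4]
  2-simplices (5): [0,1,3], [0,2,4], [0,3,4], [1,2,3], [1,2,4]

so the chain groups are C_0 ≅ Z^5, C_1 ≅ Z^10, C_2 ≅ Z^5.

∂_1: C_1 → C_0 sends each edge [p,q] (with p < q) to q − p.
As a 5×10 matrix over Z this has rank 4, with invariant factors (1,1,1,1).

∂_2: C_2 → C_1 sends each 2-simplex [p,q,r] to [q,r] − [p,r] + [p,q]. For instance
  ∂[0,1,3] = [1,3] − [0,3] + [0,1],
  ∂[0,2,4] = [2,4] − [0,4] + [0,2].
The resulting 10×5 matrix has rank 5, and its Smith normal form has invariant factors (1,1,1,1,1).

Computing H_k = (kernel of ∂_k) / (image of ∂_{k+1}):

  H_1: rank ker ∂_1 − rank ∂_2 = (10 − 4) − 5 = 1, and the invariant factors of ∂_2 are all 1, so H_1 = Z.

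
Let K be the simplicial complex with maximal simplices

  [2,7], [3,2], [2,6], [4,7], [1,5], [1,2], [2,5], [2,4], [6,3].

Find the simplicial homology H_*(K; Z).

H_0 ≅ Z,  H_1 ≅ Z^3.

We work with the vertex ordering 1 < 2 < 3 < 4 < 5 < 6 < 7. The simplices of K, each written with vertices in increasing order, are:

  0-simplices (7): [1], [2], [3], [4], [5], [6], [7]
  1-simplices (9): [1,2], [1,5], [2,3], [2,4], [2,5], [2,6], [2,7], [3,6], [4,7]

giving chain groups C_0 ≅ Z^7, C_1 ≅ Z^9.

∂_1: C_1 → C_0 sends each edge [p,q] (with p < q) to q − p. For instance
  ∂[3,6] = [6] − [3].
This gives a 7×9 integer matrix of rank 6; reducing to Smith normal form yields diagonal entries (1,1,1,1,1,1).

Reading off H_k = ker ∂_k / im ∂_{k+1}:

  H_0: rank C_0 − rank ∂_1 = 7 − 6 = 1, and the invariant factors of ∂_1 are all 1, so H_0 ≅ Z.
  H_1: rank ker ∂_1 − rank ∂_2 = (9 − 6) − 0 = 3, and there is no ∂_2, so H_1 ≅ Z^3.

(K is a triangulation of a wedge of 3 circles.)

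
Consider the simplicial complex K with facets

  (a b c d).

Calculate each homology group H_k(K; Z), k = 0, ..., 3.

Order the vertices as a < b < c < d. Listing each simplex with vertices in this order, K has dimension 3 with simplices:

  0-simplices (4): a, b, c, d
  1-simplices (6): ab, ac, ad, bc, bd, cd
  2-simplices (4): abc, abd, acd, bcd
  3-simplices (1): abcd

so the chain groups are C_0 ≅ Z^4, C_1 ≅ Z^6, C_2 ≅ Z^4, C_3 ≅ Z^1.

∂_1: C_1 → C_0 sends each edge [p,q] (with p < q) to q − p. For instance
  ∂ac = c − a.
The 4×6 boundary matrix has rank 3 and Smith normal form diag(1,1,1).

Boundary ∂_2: C_2 → C_1 maps a triangle to the signed sum of its edges. For instance
  ∂acd = cd − ad + ac,
  ∂abc = bc − ac + ab.
The resulting 6×4 matrix has rank 3, and its Smith normal form has invariant factors (1,1,1).

Boundary ∂_3: C_3 → C_2 sends each 3-simplex σ to the alternating sum Σ_i (−1)^i (σ with its i-th vertex removed). For instance
  ∂abcd = bcd − acd + abd − abc.
As a 4×1 matrix over Z this has rank 1, with invariant factors (1).

Now H_k = ker ∂_k / im ∂_{k+1}, so:

  H_0: rank C_0 − rank ∂_1 = 4 − 3 = 1, and the invariant factors of ∂_1 are all 1, so H_0 ≅ Z.
  H_1: rank ker ∂_1 − rank ∂_2 = (6 − 3) − 3 = 0, and the invariant factors of ∂_2 are all 1, so H_1 ≅ 0.
  H_2: rank ker ∂_2 − rank ∂_3 = (4 − 3) − 1 = 0, and the invariant factors of ∂_3 are all 1, so H_2 ≅ 0.
  H_3: rank ker ∂_3 − rank ∂_4 = (1 − 1) − 0 = 0, and there is no ∂_4, so H_3 ≅ 0.

As a check, the Euler characteristic is 4 − 6 + 4 − 1 = 1, which agrees with 1 − 0 + 0 − 0 = 1.
(K is a triangulation of the 3-simplex.)

H_0 ≅ Z,  H_1 = 0,  H_2 = 0,  H_3 = 0.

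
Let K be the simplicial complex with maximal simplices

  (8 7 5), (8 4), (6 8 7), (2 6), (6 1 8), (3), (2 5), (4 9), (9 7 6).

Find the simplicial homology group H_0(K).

H_0 ≅ Z^2.

Take the total order 1 < 2 < 3 < 4 < 5 < 6 < 7 < 8 < 9 on the vertex set. Then K (dimension 2) consists of the simplices:

  0-simplices (9): [1], [2], [3], [4], [5], [6], [7], [8], [9]
  1-simplices (13): [1,6], [1,8], [2,5], [2,6], [4,8], [4,9], [5,7], [5,8], [6,7], [6,8], [6,9], [7,8], [7,9]
  2-simplices (4): [1,6,8], [5,7,8], [6,7,8], [6,7,9]

Hence C_0 ≅ Z^9, C_1 ≅ Z^13, C_2 ≅ Z^4.

The boundary map ∂_1: C_1 → C_0 sends each edge [p,q] (with p < q) to q − p. For instance
  ∂[7,9] = [9] − [7].
The resulting 9×13 matrix has rank 7, and its Smith normal form has invariant factors (1,1,1,1,1,1,1).

∂_2: C_2 → C_1 maps a triangle to the signed sum of its edges. For instance
  ∂[5,7,8] = [7,8] − [5,8] + [5,7],
  ∂[6,7,8] = [7,8] − [6,8] + [6,7].
The resulting 13×4 matrix has rank 4, and its Smith normal form has invariant factors (1,1,1,1).

Computing H_k = (kernel of ∂_k) / (image of ∂_{k+1}):

  H_0: rank C_0 − rank ∂_1 = 9 − 7 = 2, and the invariant factors of ∂_1 are all 1, so H_0 ≅ Z^2.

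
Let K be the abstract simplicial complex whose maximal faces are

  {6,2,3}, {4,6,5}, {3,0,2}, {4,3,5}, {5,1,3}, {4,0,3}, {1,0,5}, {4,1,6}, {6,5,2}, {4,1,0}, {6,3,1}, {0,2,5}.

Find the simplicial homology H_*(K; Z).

H_0 ≅ Z,  H_1 ≅ Z/2Z,  H_2 = 0.

Fix the vertex order 0 < 1 < 2 < 3 < 4 < 5 < 6 and write every simplex with vertices in increasing order. Then dim K = 2 and the simplices of K are:

  0-simplices (7): [0], [1], [2], [3], [4], [5], [6]
  1-simplices (18): [0,1], [0,2], [0,3], [0,4], [0,5], [1,3], [1,4], [1,5], [1,6], [2,3], [2,5], [2,6], [3,4], [3,5], [3,6], [4,5], [4,6], [5,6]
  2-simplices (12): [0,1,4], [0,1,5], [0,2,3], [0,2,5], [0,3,4], [1,3,5], [1,3,6], [1,4,6], [2,3,6], [2,5,6], [3,4,5], [4,5,6]

so the chain groups are C_0 ≅ Z^7, C_1 ≅ Z^18, C_2 ≅ Z^12.

The boundary map ∂_1: C_1 → C_0 maps an edge to its endpoints' difference, ∂[p,q] = q − p. For instance
  ∂[3,4] = [4] − [3].
This gives a 7×18 integer matrix of rank 6; reducing to Smith normal form yields diagonal entries (1,1,1,1,1,1).

Boundary ∂_2: C_2 → C_1 acts by ∂[p,q,r] = [q,r] − [p,r] + [p,q]. For instance
  ∂[0,1,5] = [1,5] − [0,5] + [0,1],
  ∂[0,1,4] = [1,4] − [0,4] + [0,1].
The resulting 18×12 matrix has rank 12, and its Smith normal form has invariant factors (1,1,1,1,1,1,1,1,1,1,1,2).

Now H_k = ker ∂_k / im ∂_{k+1}, so:

  H_0: rank C_0 − rank ∂_1 = 7 − 6 = 1, and the invariant factors of ∂_1 are all 1, so H_0 ≅ Z.
  H_1: rank ker ∂_1 − rank ∂_2 = (18 − 6) − 12 = 0, and ∂_2 has invariant factor 2 > 1, so H_1 ≅ Z/2Z.
  H_2: rank ker ∂_2 − rank ∂_3 = (12 − 12) − 0 = 0, and there is no ∂_3, so H_2 ≅ 0.

(K is a triangulation of the real projective plane RP^2.)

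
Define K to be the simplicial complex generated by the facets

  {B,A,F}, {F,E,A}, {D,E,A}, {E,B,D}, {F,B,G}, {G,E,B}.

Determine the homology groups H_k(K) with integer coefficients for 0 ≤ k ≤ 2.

H_0 ≅ Z,  H_1 ≅ Z,  H_2 = 0.

K has 6 vertices, 12 edges, 6 triangles.
rank ∂_0 = 0, rank ∂_1 = 5 ⇒ b_0 = 6 − 0 − 5 = 1; all invariant factors of ∂_1 are 1 so no torsion. So H_0 = Z.
rank ∂_1 = 5, rank ∂_2 = 6 ⇒ b_1 = 12 − 5 − 6 = 1; all invariant factors of ∂_2 are 1 so no torsion. So H_1 = Z.
rank ∂_2 = 6, rank ∂_3 = 0 ⇒ b_2 = 6 − 6 − 0 = 0. So H_2 = 0.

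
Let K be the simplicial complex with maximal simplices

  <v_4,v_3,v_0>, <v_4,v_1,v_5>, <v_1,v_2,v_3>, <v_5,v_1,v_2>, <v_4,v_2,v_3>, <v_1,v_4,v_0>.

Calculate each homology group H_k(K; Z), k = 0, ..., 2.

H_0 = Z,  H_1 = Z,  H_2 = 0.

Fix the vertex order v_0 < v_1 < v_2 < v_3 < v_4 < v_5 and write every simplex with vertices in increasing order. Then dim K = 2 and the simplices of K are:

  0-simplices (6): [v_0], [v_1], [v_2], [v_3], [v_4], [v_5]
  1-simplices (12): [v_0,v_1], [v_0,v_3], [v_0,v_4], [v_1,v_2], [v_1,v_3], [v_1,v_4], [v_1,v_5], [v_2,v_3], [v_2,v_4], [v_2,v_5], [v_3,v_4], [v_4,v_5]
  2-simplices (6): [v_0,v_1,v_4], [v_0,v_3,v_4], [v_1,v_2,v_3], [v_1,v_2,v_5], [v_1,v_4,v_5], [v_2,v_3,v_4]

Hence C_0 ≅ Z^6, C_1 ≅ Z^12, C_2 ≅ Z^6.

Boundary ∂_1: C_1 → C_0 maps an edge to its endpoints' difference, ∂[p,q] = q − p. For instance
  ∂[v_1,v_3] = [v_3] − [v_1].
The resulting 6×12 matrix has rank 5, and its Smith normal form has invariant factors (1,1,1,1,1).

Boundary ∂_2: C_2 → C_1 acts by ∂[p,q,r] = [q,r] − [p,r] + [p,q]. For instance
  ∂[v_0,v_3,v_4] = [v_3,v_4] − [v_0,v_4] + [v_0,v_3],
  ∂[v_1,v_2,v_5] = [v_2,v_5] − [v_1,v_5] + [v_1,v_2].
The 12×6 boundary matrix has rank 6 and Smith normal form diag(1,1,1,1,1,1).

Computing H_k = (kernel of ∂_k) / (image of ∂_{k+1}):

  H_0: rank C_0 − rank ∂_1 = 6 − 5 = 1, and the invariant factors of ∂_1 are all 1, so H_0 = Z.
  H_1: rank ker ∂_1 − rank ∂_2 = (12 − 5) − 6 = 1, and the invariant factors of ∂_2 are all 1, so H_1 = Z.
  H_2: rank ker ∂_2 − rank ∂_3 = (6 − 6) − 0 = 0, and there is no ∂_3, so H_2 = 0.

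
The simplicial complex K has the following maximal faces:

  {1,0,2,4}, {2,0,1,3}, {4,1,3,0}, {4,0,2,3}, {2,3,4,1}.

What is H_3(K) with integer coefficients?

We work with the vertex ordering 0 < 1 < 2 < 3 < 4. The simplices of K, each written with vertices in increasing order, are:

  0-simplices (5): [0], [1], [2], [3], [4]
  1-simplices (10): [0,1], [0,2], [0,3], [0,4], [1,2], [1,3], [1,4], [2,3], [2,4], [3,4]
  2-simplices (10): [0,1,2], [0,1,3], [0,1,4], [0,2,3], [0,2,4], [0,3,4], [1,2,3], [1,2,4], [1,3,4], [2,3,4]
  3-simplices (5): [0,1,2,3], [0,1,2,4], [0,1,3,4], [0,2,3,4], [1,2,3,4]

giving chain groups C_0 ≅ Z^5, C_1 ≅ Z^10, C_2 ≅ Z^10, C_3 ≅ Z^5.

Boundary ∂_1: C_1 → C_0 sends each edge [p,q] (with p < q) to q − p. For instance
  ∂[0,2] = [2] − [0].
The 5×10 boundary matrix has rank 4 and Smith normal form diag(1,1,1,1).

∂_2: C_2 → C_1 sends each 2-simplex [p,q,r] to [q,r] − [p,r] + [p,q]. For instance
  ∂[0,1,4] = [1,4] − [0,4] + [0,1],
  ∂[1,2,3] = [2,3] − [1,3] + [1,2].
As a 10×10 matrix over Z this has rank 6, with invariant factors (1,1,1,1,1,1).

∂_3: C_3 → C_2 sends each 3-simplex σ to the alternating sum Σ_i (−1)^i (σ with its i-th vertex removed). For instance
  ∂[0,1,2,4] = [1,2,4] − [0,2,4] + [0,1,4] − [0,1,2],
  ∂[1,2,3,4] = [2,3,4] − [1,3,4] + [1,2,4] − [1,2,3].
The resulting 10×5 matrix has rank 4, and its Smith normal form has invariant factors (1,1,1,1).

Reading off H_k = ker ∂_k / im ∂_{k+1}:

  H_3: rank ker ∂_3 − rank ∂_4 = (5 − 4) − 0 = 1, and there is no ∂_4, so H_3 ≅ Z.

(K is a triangulation of the 3-sphere S^3.)

H_3 = Z.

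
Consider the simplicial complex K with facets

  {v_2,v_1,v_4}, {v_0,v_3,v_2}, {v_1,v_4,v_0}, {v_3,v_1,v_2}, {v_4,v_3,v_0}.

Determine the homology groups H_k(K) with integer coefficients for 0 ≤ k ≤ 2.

Take the total order v_0 < v_1 < v_2 < v_3 < v_4 on the vertex set. Then K (dimension 2) consists of the simplices:

  0-simplices (5): [v_0], [v_1], [v_2], [v_3], [v_4]
  1-simplices (10): [v_0,v_1], [v_0,v_2], [v_0,v_3], [v_0,v_4], [v_1,v_2], [v_1,v_3], [v_1,v_4], [v_2,v_3], [v_2,v_4], [v_3,v_4]
  2-simplices (5): [v_0,v_1,v_4], [v_0,v_2,v_3], [v_0,v_3,v_4], [v_1,v_2,v_3], [v_1,v_2,v_4]

giving chain groups C_0 ≅ Z^5, C_1 ≅ Z^10, C_2 ≅ Z^5.

Boundary ∂_1: C_1 → C_0 sends each edge [p,q] (with p < q) to q − p.
The 5×10 boundary matrix has rank 4 and Smith normal form diag(1,1,1,1).

Boundary ∂_2: C_2 → C_1 sends each 2-simplex [p,q,r] to [q,r] − [p,r] + [p,q]. For instance
  ∂[v_0,v_1,v_4] = [v_1,v_4] − [v_0,v_4] + [v_0,v_1],
  ∂[v_0,v_2,v_3] = [v_2,v_3] − [v_0,v_3] + [v_0,v_2].
The resulting 10×5 matrix has rank 5, and its Smith normal form has invariant factors (1,1,1,1,1).

Now H_k = ker ∂_k / im ∂_{k+1}, so:

  H_0: rank C_0 − rank ∂_1 = 5 − 4 = 1, and the invariant factors of ∂_1 are all 1, so H_0 = Z.
  H_1: rank ker ∂_1 − rank ∂_2 = (10 − 4) − 5 = 1, and the invariant factors of ∂_2 are all 1, so H_1 = Z.
  H_2: rank ker ∂_2 − rank ∂_3 = (5 − 5) − 0 = 0, and there is no ∂_3, so H_2 = 0.

H_0 ≅ Z,  H_1 ≅ Z,  H_2 = 0.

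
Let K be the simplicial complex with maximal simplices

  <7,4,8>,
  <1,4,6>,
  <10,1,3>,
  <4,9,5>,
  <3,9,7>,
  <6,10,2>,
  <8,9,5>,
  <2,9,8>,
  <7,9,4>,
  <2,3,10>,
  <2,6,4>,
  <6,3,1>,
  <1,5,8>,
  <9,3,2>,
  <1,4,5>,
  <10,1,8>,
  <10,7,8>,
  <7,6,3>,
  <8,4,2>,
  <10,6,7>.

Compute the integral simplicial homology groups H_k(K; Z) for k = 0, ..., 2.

H_0 = Z,  H_1 = Z ⊕ Z/2Z,  H_2 = 0.

K has 10 vertices, 30 edges, 20 triangles.
rank ∂_0 = 0, rank ∂_1 = 9 ⇒ b_0 = 10 − 0 − 9 = 1; all invariant factors of ∂_1 are 1 so no torsion. So H_0 ≅ Z.
rank ∂_1 = 9, rank ∂_2 = 20 ⇒ b_1 = 30 − 9 − 20 = 1; ∂_2 has invariant factor(s) [2] giving torsion. So H_1 ≅ Z ⊕ Z/2Z.
rank ∂_2 = 20, rank ∂_3 = 0 ⇒ b_2 = 20 − 20 − 0 = 0. So H_2 ≅ 0.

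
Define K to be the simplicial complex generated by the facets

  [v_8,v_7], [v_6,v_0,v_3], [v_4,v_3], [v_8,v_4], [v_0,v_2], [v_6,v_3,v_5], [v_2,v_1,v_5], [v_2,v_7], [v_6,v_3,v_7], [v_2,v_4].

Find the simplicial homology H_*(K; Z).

H_0 ≅ Z,  H_1 ≅ Z^4,  H_2 = 0.

Take the total order v_0 < v_1 < v_2 < v_3 < v_4 < v_5 < v_6 < v_7 < v_8 on the vertex set. Then K (dimension 2) consists of the simplices:

  0-simplices (9): [v_0], [v_1], [v_2], [v_3], [v_4], [v_5], [v_6], [v_7], [v_8]
  1-simplices (16): (16 of them)
  2-simplices (4): [v_0,v_3,v_6], [v_1,v_2,v_5], [v_3,v_5,v_6], [v_3,v_6,v_7]

Hence C_0 ≅ Z^9, C_1 ≅ Z^16, C_2 ≅ Z^4.

∂_1: C_1 → C_0 sends each edge [p,q] (with p < q) to q − p. For instance
  ∂[v_0,v_3] = [v_3] − [v_0].
This gives a 9×16 integer matrix of rank 8; reducing to Smith normal form yields diagonal entries (1,1,1,1,1,1,1,1).

Boundary ∂_2: C_2 → C_1 acts by ∂[p,q,r] = [q,r] − [p,r] + [p,q]. For instance
  ∂[v_3,v_5,v_6] = [v_5,v_6] − [v_3,v_6] + [v_3,v_5],
  ∂[v_3,v_6,v_7] = [v_6,v_7] − [v_3,v_7] + [v_3,v_6].
This gives a 16×4 integer matrix of rank 4; reducing to Smith normal form yields diagonal entries (1,1,1,1).

Reading off H_k = ker ∂_k / im ∂_{k+1}:

  H_0: rank C_0 − rank ∂_1 = 9 − 8 = 1, and the invariant factors of ∂_1 are all 1, so H_0 ≅ Z.
  H_1: rank ker ∂_1 − rank ∂_2 = (16 − 8) − 4 = 4, and the invariant factors of ∂_2 are all 1, so H_1 ≅ Z^4.
  H_2: rank ker ∂_2 − rank ∂_3 = (4 − 4) − 0 = 0, and there is no ∂_3, so H_2 ≅ 0.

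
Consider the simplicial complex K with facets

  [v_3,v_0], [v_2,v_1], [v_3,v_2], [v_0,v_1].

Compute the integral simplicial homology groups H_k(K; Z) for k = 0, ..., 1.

H_0 ≅ Z,  H_1 ≅ Z.

Order the vertices as v_0 < v_1 < v_2 < v_3. Listing each simplex with vertices in this order, K has dimension 1 with simplices:

  0-simplices (4): [v_0], [v_1], [v_2], [v_3]
  1-simplices (4): [v_0,v_1], [v_0,v_3], [v_1,v_2], [v_2,v_3]

so the chain groups are C_0 ≅ Z^4, C_1 ≅ Z^4.

The boundary map ∂_1: C_1 → C_0 is given by ∂[p,q] = [q] − [p].
The 4×4 boundary matrix has rank 3 and Smith normal form diag(1,1,1).

Reading off H_k = ker ∂_k / im ∂_{k+1}:

  H_0: rank C_0 − rank ∂_1 = 4 − 3 = 1, and the invariant factors of ∂_1 are all 1, so H_0 = Z.
  H_1: rank ker ∂_1 − rank ∂_2 = (4 − 3) − 0 = 1, and there is no ∂_2, so H_1 = Z.

As a check, the Euler characteristic is 4 − 4 = 0, which agrees with 1 − 1 = 0.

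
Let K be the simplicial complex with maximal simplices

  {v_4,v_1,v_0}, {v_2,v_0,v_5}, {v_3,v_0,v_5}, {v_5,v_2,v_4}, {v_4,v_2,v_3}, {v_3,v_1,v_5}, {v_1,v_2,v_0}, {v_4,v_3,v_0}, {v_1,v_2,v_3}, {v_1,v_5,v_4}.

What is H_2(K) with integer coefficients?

We work with the vertex ordering v_0 < v_1 < v_2 < v_3 < v_4 < v_5. The simplices of K, each written with vertices in increasing order, are:

  0-simplices (6): [v_0], [v_1], [v_2], [v_3], [v_4], [v_5]
  1-simplices (15): (15 of them)
  2-simplices (10): [v_0,v_1,v_2], [v_0,v_1,v_4], [v_0,v_2,v_5], [v_0,v_3,v_4], [v_0,v_3,v_5], [v_1,v_2,v_3], [v_1,v_3,v_5], [v_1,v_4,v_5], [v_2,v_3,v_4], [v_2,v_4,v_5]

Hence C_0 ≅ Z^6, C_1 ≅ Z^15, C_2 ≅ Z^10.

The boundary map ∂_1: C_1 → C_0 maps an edge to its endpoints' difference, ∂[p,q] = q − p. For instance
  ∂[v_3,v_4] = [v_4] − [v_3].
This gives a 6×15 integer matrix of rank 5; reducing to Smith normal form yields diagonal entries (1,1,1,1,1).

Boundary ∂_2: C_2 → C_1 maps a triangle to the signed sum of its edges. For instance
  ∂[v_0,v_2,v_5] = [v_2,v_5] − [v_0,v_5] + [v_0,v_2],
  ∂[v_2,v_3,v_4] = [v_3,v_4] − [v_2,v_4] + [v_2,v_3].
This gives a 15×10 integer matrix of rank 10; reducing to Smith normal form yields diagonal entries (1,1,1,1,1,1,1,1,1,2).

Reading off H_k = ker ∂_k / im ∂_{k+1}:

  H_2: rank ker ∂_2 − rank ∂_3 = (10 − 10) − 0 = 0, and there is no ∂_3, so H_2 ≅ 0.

H_2 ≅ 0.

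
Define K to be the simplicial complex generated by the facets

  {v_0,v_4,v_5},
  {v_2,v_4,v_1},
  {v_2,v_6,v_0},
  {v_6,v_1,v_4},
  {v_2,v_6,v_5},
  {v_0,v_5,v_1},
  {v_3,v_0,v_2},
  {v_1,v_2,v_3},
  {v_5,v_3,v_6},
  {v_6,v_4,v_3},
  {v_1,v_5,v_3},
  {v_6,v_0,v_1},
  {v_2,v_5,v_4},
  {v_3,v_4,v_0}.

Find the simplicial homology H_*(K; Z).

Take the total order v_0 < v_1 < v_2 < v_3 < v_4 < v_5 < v_6 on the vertex set. Then K (dimension 2) consists of the simplices:

  0-simplices (7): [v_0], [v_1], [v_2], [v_3], [v_4], [v_5], [v_6]
  1-simplices (21): (21 of them)
  2-simplices (14): (14 of them)

so the chain groups are C_0 ≅ Z^7, C_1 ≅ Z^21, C_2 ≅ Z^14.

Boundary ∂_1: C_1 → C_0 maps an edge to its endpoints' difference, ∂[p,q] = q − p.
The 7×21 boundary matrix has rank 6 and Smith normal form diag(1,1,1,1,1,1).

∂_2: C_2 → C_1 sends each 2-simplex [p,q,r] to [q,r] − [p,r] + [p,q]. For instance
  ∂[v_2,v_5,v_6] = [v_5,v_6] − [v_2,v_6] + [v_2,v_5],
  ∂[v_1,v_3,v_5] = [v_3,v_5] − [v_1,v_5] + [v_1,v_3].
This gives a 21×14 integer matrix of rank 13; reducing to Smith normal form yields diagonal entries (1,1,1,1,1,1,1,1,1,1,1,1,1).

From H_k ≅ ker(∂_k) / im(∂_{k+1}) we obtain:

  H_0: rank C_0 − rank ∂_1 = 7 − 6 = 1, and the invariant factors of ∂_1 are all 1, so H_0 = Z.
  H_1: rank ker ∂_1 − rank ∂_2 = (21 − 6) − 13 = 2, and the invariant factors of ∂_2 are all 1, so H_1 = Z^2.
  H_2: rank ker ∂_2 − rank ∂_3 = (14 − 13) − 0 = 1, and there is no ∂_3, so H_2 = Z.

H_0 = Z,  H_1 = Z^2,  H_2 = Z.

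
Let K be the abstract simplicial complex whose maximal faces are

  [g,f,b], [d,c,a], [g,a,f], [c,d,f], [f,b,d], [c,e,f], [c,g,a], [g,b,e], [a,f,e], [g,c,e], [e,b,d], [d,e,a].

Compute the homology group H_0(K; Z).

H_0 = Z.

Fix the vertex order a < b < c < d < e < f < g and write every simplex with vertices in increasing order. Then dim K = 2 and the simplices of K are:

  0-simplices (7): a, b, c, d, e, f, g
  1-simplices (18): ac, ad, ae, af, ag, bd, be, bf, bg, cd, ce, cf, cg, de, df, ef, eg, fg
  2-simplices (12): acd, acg, ade, aef, afg, bde, bdf, beg, bfg, cdf, cef, ceg

so the chain groups are C_0 ≅ Z^7, C_1 ≅ Z^18, C_2 ≅ Z^12.

Boundary ∂_1: C_1 → C_0 is given by ∂[p,q] = [q] − [p].
As a 7×18 matrix over Z this has rank 6, with invariant factors (1,1,1,1,1,1).

∂_2: C_2 → C_1 acts by ∂[p,q,r] = [q,r] − [p,r] + [p,q]. For instance
  ∂bde = de − be + bd,
  ∂aef = ef − af + ae.
This gives a 18×12 integer matrix of rank 12; reducing to Smith normal form yields diagonal entries (1,1,1,1,1,1,1,1,1,1,1,2).

Computing H_k = (kernel of ∂_k) / (image of ∂_{k+1}):

  H_0: rank C_0 − rank ∂_1 = 7 − 6 = 1, and the invariant factors of ∂_1 are all 1, so H_0 = Z.

(K is a triangulation of the real projective plane RP^2.)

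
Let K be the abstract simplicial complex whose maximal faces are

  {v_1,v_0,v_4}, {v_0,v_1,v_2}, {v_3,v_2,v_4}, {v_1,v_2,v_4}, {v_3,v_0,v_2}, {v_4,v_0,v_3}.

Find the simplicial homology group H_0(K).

H_0 ≅ Z.

Fix the vertex order v_0 < v_1 < v_2 < v_3 < v_4 and write every simplex with vertices in increasing order. Then dim K = 2 and the simplices of K are:

  0-simplices (5): [v_0], [v_1], [v_2], [v_3], [v_4]
  1-simplices (9): [v_0,v_1], [v_0,v_2], [v_0,v_3], [v_0,v_4], [v_1,v_2], [v_1,v_4], [v_2,v_3], [v_2,v_4], [v_3,v_4]
  2-simplices (6): [v_0,v_1,v_2], [v_0,v_1,v_4], [v_0,v_2,v_3], [v_0,v_3,v_4], [v_1,v_2,v_4], [v_2,v_3,v_4]

giving chain groups C_0 ≅ Z^5, C_1 ≅ Z^9, C_2 ≅ Z^6.

Boundary ∂_1: C_1 → C_0 maps an edge to its endpoints' difference, ∂[p,q] = q − p. For instance
  ∂[v_0,v_3] = [v_3] − [v_0].
The resulting 5×9 matrix has rank 4, and its Smith normal form has invariant factors (1,1,1,1).

Boundary ∂_2: C_2 → C_1 sends each 2-simplex [p,q,r] to [q,r] − [p,r] + [p,q]. For instance
  ∂[v_1,v_2,v_4] = [v_2,v_4] − [v_1,v_4] + [v_1,v_2],
  ∂[v_0,v_1,v_4] = [v_1,v_4] − [v_0,v_4] + [v_0,v_1].
The 9×6 boundary matrix has rank 5 and Smith normal form diag(1,1,1,1,1).

Now H_k = ker ∂_k / im ∂_{k+1}, so:

  H_0: rank C_0 − rank ∂_1 = 5 − 4 = 1, and the invariant factors of ∂_1 are all 1, so H_0 = Z.

(K is a triangulation of the 2-sphere S^2.)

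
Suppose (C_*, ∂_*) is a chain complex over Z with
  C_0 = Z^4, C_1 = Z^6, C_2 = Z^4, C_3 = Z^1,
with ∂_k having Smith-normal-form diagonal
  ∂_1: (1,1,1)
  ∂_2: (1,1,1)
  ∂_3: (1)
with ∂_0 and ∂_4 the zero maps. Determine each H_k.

H_0 ≅ Z,  H_1 = 0,  H_2 = 0,  H_3 = 0.

H_0: b_0 = 4 − 0 − 3 = 1; torsion from ∂_1 factors > 1: none. So H_0 ≅ Z.
H_1: b_1 = 6 − 3 − 3 = 0; torsion from ∂_2 factors > 1: none. So H_1 ≅ 0.
H_2: b_2 = 4 − 3 − 1 = 0; torsion from ∂_3 factors > 1: none. So H_2 ≅ 0.
H_3: b_3 = 1 − 1 − 0 = 0; torsion from ∂_4 factors > 1: none. So H_3 ≅ 0.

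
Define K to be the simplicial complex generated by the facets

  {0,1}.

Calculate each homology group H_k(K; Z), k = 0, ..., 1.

K has 2 vertices, 1 edge.
rank ∂_0 = 0, rank ∂_1 = 1 ⇒ b_0 = 2 − 0 − 1 = 1; all invariant factors of ∂_1 are 1 so no torsion. So H_0 ≅ Z.
rank ∂_1 = 1, rank ∂_2 = 0 ⇒ b_1 = 1 − 1 − 0 = 0. So H_1 ≅ 0.

H_0 ≅ Z,  H_1 = 0.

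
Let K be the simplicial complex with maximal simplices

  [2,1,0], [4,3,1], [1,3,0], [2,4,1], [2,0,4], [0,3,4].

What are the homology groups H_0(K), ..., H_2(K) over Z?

H_0 = Z,  H_1 = 0,  H_2 = Z.

We work with the vertex ordering 0 < 1 < 2 < 3 < 4. The simplices of K, each written with vertices in increasing order, are:

  0-simplices (5): [0], [1], [2], [3], [4]
  1-simplices (9): [0,1], [0,2], [0,3], [0,4], [1,2], [1,3], [1,4], [2,4], [3,4]
  2-simplices (6): [0,1,2], [0,1,3], [0,2,4], [0,3,4], [1,2,4], [1,3,4]

giving chain groups C_0 ≅ Z^5, C_1 ≅ Z^9, C_2 ≅ Z^6.

Boundary ∂_1: C_1 → C_0 maps an edge to its endpoints' difference, ∂[p,q] = q − p.
This gives a 5×9 integer matrix of rank 4; reducing to Smith normal form yields diagonal entries (1,1,1,1).

Boundary ∂_2: C_2 → C_1 acts by ∂[p,q,r] = [q,r] − [p,r] + [p,q]. For instance
  ∂[0,2,4] = [2,4] − [0,4] + [0,2],
  ∂[0,1,2] = [1,2] − [0,2] + [0,1].
The resulting 9×6 matrix has rank 5, and its Smith normal form has invariant factors (1,1,1,1,1).

Computing H_k = (kernel of ∂_k) / (image of ∂_{k+1}):

  H_0: rank C_0 − rank ∂_1 = 5 − 4 = 1, and the invariant factors of ∂_1 are all 1, so H_0 ≅ Z.
  H_1: rank ker ∂_1 − rank ∂_2 = (9 − 4) − 5 = 0, and the invariant factors of ∂_2 are all 1, so H_1 ≅ 0.
  H_2: rank ker ∂_2 − rank ∂_3 = (6 − 5) − 0 = 1, and there is no ∂_3, so H_2 ≅ Z.

As a check, the Euler characteristic is 5 − 9 + 6 = 2, which agrees with 1 − 0 + 1 = 2.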